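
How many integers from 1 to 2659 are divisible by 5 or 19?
⌊2659/5⌋ + ⌊2659/19⌋ - ⌊2659/95⌋ = 531 + 139 - 27 = 643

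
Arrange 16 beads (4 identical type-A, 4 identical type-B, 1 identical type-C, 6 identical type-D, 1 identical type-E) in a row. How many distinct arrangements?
16! / (4! × 4! × 1! × 6! × 1!) = 50450400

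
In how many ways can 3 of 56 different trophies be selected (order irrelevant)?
C(56,3) = 56!/(3!×53!) = 27720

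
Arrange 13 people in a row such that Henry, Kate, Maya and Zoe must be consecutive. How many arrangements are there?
Treat the 4 as one block: (13-4+1)! × 4! = 3628800 × 24 = 87091200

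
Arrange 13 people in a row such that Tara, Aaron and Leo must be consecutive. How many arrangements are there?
Treat the 3 as one block: (13-3+1)! × 3! = 39916800 × 6 = 239500800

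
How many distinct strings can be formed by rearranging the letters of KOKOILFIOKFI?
12! / (3! × 3! × 1! × 3! × 2!) = 1108800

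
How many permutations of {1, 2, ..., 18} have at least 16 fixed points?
Exactly j fixed points: C(18,j)·!(18-j); sum over j ≥ 16 (derangement numbers via !m = (m-1)·(!(m-1) + !(m-2)): !0..!2 = 1, 0, 1). Σ_{j=16}^{18} C(18,j)·!(18-j) = C(18,16)·!2 + C(18,17)·!1 + C(18,18)·!0 = 153·1 + 18·0 + 1·1 = 154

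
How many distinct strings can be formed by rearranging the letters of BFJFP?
5! / (1! × 1! × 2! × 1!) = 60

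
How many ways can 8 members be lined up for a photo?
8! = 40320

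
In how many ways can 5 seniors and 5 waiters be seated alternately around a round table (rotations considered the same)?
Fix one of the seniors: (5-1)! ways for the remaining seniors, × 5! ways for the waiters = 24 × 120 = 2880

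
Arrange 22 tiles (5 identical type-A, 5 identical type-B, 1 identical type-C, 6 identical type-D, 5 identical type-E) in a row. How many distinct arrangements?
22! / (5! × 5! × 1! × 6! × 5!) = 903421366848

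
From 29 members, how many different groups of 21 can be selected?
C(29,21) = 29!/(21!×8!) = 4292145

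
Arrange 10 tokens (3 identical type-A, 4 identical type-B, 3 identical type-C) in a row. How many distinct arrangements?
10! / (3! × 4! × 3!) = 4200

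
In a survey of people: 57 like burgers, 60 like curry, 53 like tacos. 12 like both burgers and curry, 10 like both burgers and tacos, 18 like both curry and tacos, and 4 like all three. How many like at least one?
|A∪B∪C| = 57+60+53-12-10-18+4 = 134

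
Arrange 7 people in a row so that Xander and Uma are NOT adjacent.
Total - adjacent = 7! - (7-1)!×2 = 5040 - 1440 = 3600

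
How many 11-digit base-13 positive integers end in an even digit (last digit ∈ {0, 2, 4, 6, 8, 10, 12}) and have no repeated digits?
Last∈{0,2,4,6,8,10,12}. Last=0: 239500800. Last nonzero: 6×11×P(11,9) = 1317254400. Total = 1556755200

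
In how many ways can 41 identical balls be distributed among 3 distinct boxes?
C(41+3-1, 3-1) = C(43, 2) = 903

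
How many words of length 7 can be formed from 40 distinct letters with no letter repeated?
P(40,7) = 40!/(40-7)! = 93963542400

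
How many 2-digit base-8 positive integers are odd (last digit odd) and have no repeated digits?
Last∈{1,3,5,7}. Last=0: 0. Last nonzero: 4×6×P(6,0) = 24. Total = 24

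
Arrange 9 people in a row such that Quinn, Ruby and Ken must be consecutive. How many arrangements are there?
Treat the 3 as one block: (9-3+1)! × 3! = 5040 × 6 = 30240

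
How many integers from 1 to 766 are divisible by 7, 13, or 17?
⌊766/7⌋+⌊766/13⌋+⌊766/17⌋ - ⌊766/91⌋-⌊766/119⌋-⌊766/221⌋ + ⌊766/1547⌋ = 109+58+45 - 8-6-3 + 0 = 195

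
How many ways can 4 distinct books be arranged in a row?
4! = 24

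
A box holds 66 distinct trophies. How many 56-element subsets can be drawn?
C(66,56) = 66!/(56!×10!) = 210980549208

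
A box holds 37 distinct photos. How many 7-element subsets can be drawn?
C(37,7) = 37!/(7!×30!) = 10295472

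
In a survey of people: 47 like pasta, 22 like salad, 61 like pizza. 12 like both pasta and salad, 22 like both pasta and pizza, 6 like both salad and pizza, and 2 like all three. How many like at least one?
|A∪B∪C| = 47+22+61-12-22-6+2 = 92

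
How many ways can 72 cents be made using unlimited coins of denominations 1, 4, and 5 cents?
Coefficient of x^72 in 1/(1-x^1) · 1/(1-x^4) · 1/(1-x^5). Case on j = number of 5-cent coins (j = 0..14); remainder r = 72 - 5j is made from {1,4} in ⌊r/4⌋+1 ways. r = 72, 67, 62, 57, 52, 47, 42, 37, 32, 27, 22, 17, 12, 7, 2 → 19 + 17 + 16 + 15 + 14 + 12 + 11 + 10 + 9 + 7 + 6 + 5 + 4 + 2 + 1 = 148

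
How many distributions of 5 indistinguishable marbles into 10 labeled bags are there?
C(5+10-1, 10-1) = C(14, 9) = 2002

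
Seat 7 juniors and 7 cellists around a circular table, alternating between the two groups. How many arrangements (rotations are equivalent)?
Fix one of the juniors: (7-1)! ways for the remaining juniors, × 7! ways for the cellists = 720 × 5040 = 3628800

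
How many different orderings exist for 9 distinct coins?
9! = 362880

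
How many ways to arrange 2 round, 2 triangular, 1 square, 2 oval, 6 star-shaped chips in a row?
13! / (2! × 2! × 1! × 2! × 6!) = 1081080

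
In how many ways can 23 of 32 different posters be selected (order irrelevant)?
C(32,23) = 32!/(23!×9!) = 28048800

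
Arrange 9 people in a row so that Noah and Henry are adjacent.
Treat as block: (9-1)! × 2! = 40320 × 2 = 80640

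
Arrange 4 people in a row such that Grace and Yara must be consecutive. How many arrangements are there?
Treat the 2 as one block: (4-2+1)! × 2! = 6 × 2 = 12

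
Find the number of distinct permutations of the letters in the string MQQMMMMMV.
9! / (6! × 1! × 2!) = 252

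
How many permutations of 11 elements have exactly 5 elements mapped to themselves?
Choose the 5 fixed points C(11,5) = 462, derange the rest: !6 = Σ_{j=0}^{6} (-1)^j·6!/j! = 720 - 720 + 360 - 120 + 30 - 6 + 1 = 265. Product = 462 × 265 = 122430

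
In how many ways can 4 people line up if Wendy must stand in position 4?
Fix one position: (4-1)! = 6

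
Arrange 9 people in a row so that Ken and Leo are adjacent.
Treat as block: (9-1)! × 2! = 40320 × 2 = 80640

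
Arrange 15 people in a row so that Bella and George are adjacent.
Treat as block: (15-1)! × 2! = 87178291200 × 2 = 174356582400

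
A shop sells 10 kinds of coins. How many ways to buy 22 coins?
C(22+10-1, 10-1) = C(31, 9) = 20160075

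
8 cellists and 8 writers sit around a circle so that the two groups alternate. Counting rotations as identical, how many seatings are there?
Fix one of the cellists: (8-1)! ways for the remaining cellists, × 8! ways for the writers = 5040 × 40320 = 203212800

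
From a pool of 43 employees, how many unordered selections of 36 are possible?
C(43,36) = 43!/(36!×7!) = 32224114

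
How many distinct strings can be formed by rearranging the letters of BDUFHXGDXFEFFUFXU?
17! / (5! × 2! × 1! × 1! × 3! × 1! × 1! × 3!) = 41167526400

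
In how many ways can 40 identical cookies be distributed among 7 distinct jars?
C(40+7-1, 7-1) = C(46, 6) = 9366819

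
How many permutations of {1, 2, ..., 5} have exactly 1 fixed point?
Choose the 1 fixed point C(5,1) = 5, derange the rest: !4 = Σ_{j=0}^{4} (-1)^j·4!/j! = 24 - 24 + 12 - 4 + 1 = 9. Product = 5 × 9 = 45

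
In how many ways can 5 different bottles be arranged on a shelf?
5! = 120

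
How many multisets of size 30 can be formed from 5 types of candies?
C(30+5-1, 5-1) = C(34, 4) = 46376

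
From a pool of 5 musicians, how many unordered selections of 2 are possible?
C(5,2) = 5!/(2!×3!) = 10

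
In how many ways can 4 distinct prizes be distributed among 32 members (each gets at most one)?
P(32,4) = 32!/(32-4)! = 863040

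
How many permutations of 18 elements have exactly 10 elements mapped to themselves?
Choose the 10 fixed points C(18,10) = 43758, derange the rest: !8 = Σ_{j=0}^{8} (-1)^j·8!/j! = 40320 - 40320 + 20160 - 6720 + 1680 - 336 + 56 - 8 + 1 = 14833. Product = 43758 × 14833 = 649062414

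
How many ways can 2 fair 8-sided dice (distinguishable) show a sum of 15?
Coefficient of x^15 in (x + x² + ... + x^8)^2. By inclusion-exclusion on dice exceeding 8: Σ_j (-1)^j C(2,j)·C(15-1-8j, 1) = C(2,0)·C(14,1) - C(2,1)·C(6,1) = 1·14 - 2·6 = 2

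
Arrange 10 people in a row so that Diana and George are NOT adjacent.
Total - adjacent = 10! - (10-1)!×2 = 3628800 - 725760 = 2903040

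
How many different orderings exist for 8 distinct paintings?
8! = 40320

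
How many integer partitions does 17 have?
Pentagonal recurrence p(n) = p(n-1) + p(n-2) - p(n-5) - p(n-7) + p(n-12) + p(n-15) - ... gives p(0..16) = 1, 1, 2, 3, 5, 7, 11, 15, 22, 30, 42, 56, 77, 101, 135, 176, 231. p(17) = p(16) + p(15) - p(12) - p(10) + p(5) + p(2) = 231 + 176 - 77 - 42 + 7 + 2 = 297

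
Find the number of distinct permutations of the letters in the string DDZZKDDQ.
8! / (1! × 2! × 1! × 4!) = 840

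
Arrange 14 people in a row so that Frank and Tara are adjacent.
Treat as block: (14-1)! × 2! = 6227020800 × 2 = 12454041600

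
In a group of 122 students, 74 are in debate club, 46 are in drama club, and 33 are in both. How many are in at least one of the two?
|A∪B| = |A| + |B| - |A∩B| = 74 + 46 - 33 = 87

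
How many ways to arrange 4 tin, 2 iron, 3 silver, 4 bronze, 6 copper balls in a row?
19! / (4! × 2! × 3! × 4! × 6!) = 24443218800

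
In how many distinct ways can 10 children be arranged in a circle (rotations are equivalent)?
Circular: fix one position, arrange the rest. (10-1)! = 362880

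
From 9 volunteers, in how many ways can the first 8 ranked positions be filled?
P(9,8) = 9!/(9-8)! = 362880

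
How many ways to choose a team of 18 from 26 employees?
C(26,18) = 26!/(18!×8!) = 1562275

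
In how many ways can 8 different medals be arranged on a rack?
8! = 40320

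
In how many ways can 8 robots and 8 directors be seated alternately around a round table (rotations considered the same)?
Fix one of the robots: (8-1)! ways for the remaining robots, × 8! ways for the directors = 5040 × 40320 = 203212800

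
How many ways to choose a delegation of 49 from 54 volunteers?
C(54,49) = 54!/(49!×5!) = 3162510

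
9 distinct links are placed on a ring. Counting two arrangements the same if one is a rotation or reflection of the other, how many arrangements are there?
(9-1)!/2 = 40320/2 = 20160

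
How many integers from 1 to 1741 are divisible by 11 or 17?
⌊1741/11⌋ + ⌊1741/17⌋ - ⌊1741/187⌋ = 158 + 102 - 9 = 251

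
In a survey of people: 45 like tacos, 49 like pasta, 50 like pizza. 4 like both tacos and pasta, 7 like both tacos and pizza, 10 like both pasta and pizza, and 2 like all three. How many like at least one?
|A∪B∪C| = 45+49+50-4-7-10+2 = 125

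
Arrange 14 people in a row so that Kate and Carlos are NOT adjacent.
Total - adjacent = 14! - (14-1)!×2 = 87178291200 - 12454041600 = 74724249600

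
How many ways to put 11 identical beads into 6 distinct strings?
C(11+6-1, 6-1) = C(16, 5) = 4368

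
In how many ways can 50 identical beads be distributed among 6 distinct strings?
C(50+6-1, 6-1) = C(55, 5) = 3478761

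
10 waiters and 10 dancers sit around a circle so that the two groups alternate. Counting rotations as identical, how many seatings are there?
Fix one of the waiters: (10-1)! ways for the remaining waiters, × 10! ways for the dancers = 362880 × 3628800 = 1316818944000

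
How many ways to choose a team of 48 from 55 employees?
C(55,48) = 55!/(48!×7!) = 202927725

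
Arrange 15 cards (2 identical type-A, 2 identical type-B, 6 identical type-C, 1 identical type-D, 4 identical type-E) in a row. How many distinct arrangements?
15! / (2! × 2! × 6! × 1! × 4!) = 18918900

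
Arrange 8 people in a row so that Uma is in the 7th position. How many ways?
Fix one position: (8-1)! = 5040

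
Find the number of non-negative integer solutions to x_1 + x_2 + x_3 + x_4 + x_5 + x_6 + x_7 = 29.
C(29+7-1, 7-1) = C(35, 6) = 1623160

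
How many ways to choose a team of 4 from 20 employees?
C(20,4) = 20!/(4!×16!) = 4845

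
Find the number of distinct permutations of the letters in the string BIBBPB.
6! / (4! × 1! × 1!) = 30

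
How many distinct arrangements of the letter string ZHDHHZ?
6! / (3! × 1! × 2!) = 60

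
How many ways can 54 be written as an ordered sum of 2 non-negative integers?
C(54+2-1, 2-1) = C(55, 1) = 55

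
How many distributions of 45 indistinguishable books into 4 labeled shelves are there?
C(45+4-1, 4-1) = C(48, 3) = 17296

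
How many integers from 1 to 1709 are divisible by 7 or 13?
⌊1709/7⌋ + ⌊1709/13⌋ - ⌊1709/91⌋ = 244 + 131 - 18 = 357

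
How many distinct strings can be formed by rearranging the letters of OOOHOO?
6! / (5! × 1!) = 6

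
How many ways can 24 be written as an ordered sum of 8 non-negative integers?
C(24+8-1, 8-1) = C(31, 7) = 2629575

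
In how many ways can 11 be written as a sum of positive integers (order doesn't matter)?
Pentagonal recurrence p(n) = p(n-1) + p(n-2) - p(n-5) - p(n-7) + p(n-12) + p(n-15) - ... gives p(0..10) = 1, 1, 2, 3, 5, 7, 11, 15, 22, 30, 42. p(11) = p(10) + p(9) - p(6) - p(4) = 42 + 30 - 11 - 5 = 56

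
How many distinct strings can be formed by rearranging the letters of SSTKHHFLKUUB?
12! / (1! × 1! × 2! × 2! × 1! × 2! × 2! × 1!) = 29937600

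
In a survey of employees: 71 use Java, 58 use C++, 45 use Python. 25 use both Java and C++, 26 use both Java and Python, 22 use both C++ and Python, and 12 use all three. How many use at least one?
|A∪B∪C| = 71+58+45-25-26-22+12 = 113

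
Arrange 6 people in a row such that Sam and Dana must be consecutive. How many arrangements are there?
Treat the 2 as one block: (6-2+1)! × 2! = 120 × 2 = 240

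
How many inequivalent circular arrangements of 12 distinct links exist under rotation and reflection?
(12-1)!/2 = 39916800/2 = 19958400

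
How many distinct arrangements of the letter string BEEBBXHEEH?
10! / (3! × 1! × 4! × 2!) = 12600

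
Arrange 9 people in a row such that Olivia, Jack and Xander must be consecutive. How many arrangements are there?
Treat the 3 as one block: (9-3+1)! × 3! = 5040 × 6 = 30240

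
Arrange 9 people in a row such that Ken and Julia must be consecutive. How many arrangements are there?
Treat the 2 as one block: (9-2+1)! × 2! = 40320 × 2 = 80640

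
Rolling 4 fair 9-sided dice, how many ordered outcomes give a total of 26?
Coefficient of x^26 in (x + x² + ... + x^9)^4. By inclusion-exclusion on dice exceeding 9: Σ_j (-1)^j C(4,j)·C(26-1-9j, 3) = C(4,0)·C(25,3) - C(4,1)·C(16,3) + C(4,2)·C(7,3) = 1·2300 - 4·560 + 6·35 = 270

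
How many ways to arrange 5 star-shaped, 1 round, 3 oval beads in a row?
9! / (5! × 1! × 3!) = 504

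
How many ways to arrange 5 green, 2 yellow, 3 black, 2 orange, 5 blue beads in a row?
17! / (5! × 2! × 3! × 2! × 5!) = 1029188160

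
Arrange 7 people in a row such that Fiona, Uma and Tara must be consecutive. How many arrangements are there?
Treat the 3 as one block: (7-3+1)! × 3! = 120 × 6 = 720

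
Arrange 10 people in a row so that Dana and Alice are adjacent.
Treat as block: (10-1)! × 2! = 362880 × 2 = 725760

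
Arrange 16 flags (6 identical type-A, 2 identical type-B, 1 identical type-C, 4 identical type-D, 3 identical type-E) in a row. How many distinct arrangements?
16! / (6! × 2! × 1! × 4! × 3!) = 100900800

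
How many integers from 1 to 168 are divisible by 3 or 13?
⌊168/3⌋ + ⌊168/13⌋ - ⌊168/39⌋ = 56 + 12 - 4 = 64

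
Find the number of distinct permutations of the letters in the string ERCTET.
6! / (1! × 2! × 2! × 1!) = 180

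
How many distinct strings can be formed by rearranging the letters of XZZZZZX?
7! / (5! × 2!) = 21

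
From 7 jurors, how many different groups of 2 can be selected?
C(7,2) = 7!/(2!×5!) = 21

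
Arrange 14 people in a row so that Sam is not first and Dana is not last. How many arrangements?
By inclusion-exclusion: 14! - 2×(14-1)! + (14-2)! = 87178291200 - 12454041600 + 479001600 = 75203251200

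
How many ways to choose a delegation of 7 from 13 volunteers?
C(13,7) = 13!/(7!×6!) = 1716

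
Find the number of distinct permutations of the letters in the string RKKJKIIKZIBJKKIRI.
17! / (6! × 1! × 1! × 5! × 2! × 2!) = 1029188160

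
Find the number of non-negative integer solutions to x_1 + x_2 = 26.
C(26+2-1, 2-1) = C(27, 1) = 27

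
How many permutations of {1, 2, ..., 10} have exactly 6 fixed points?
Choose the 6 fixed points C(10,6) = 210, derange the rest: !4 = Σ_{j=0}^{4} (-1)^j·4!/j! = 24 - 24 + 12 - 4 + 1 = 9. Product = 210 × 9 = 1890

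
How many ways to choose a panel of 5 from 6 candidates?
C(6,5) = 6!/(5!×1!) = 6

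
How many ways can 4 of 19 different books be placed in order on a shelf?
P(19,4) = 19!/(19-4)! = 93024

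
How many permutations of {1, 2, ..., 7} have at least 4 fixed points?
Exactly j fixed points: C(7,j)·!(7-j); sum over j ≥ 4 (derangement numbers via !m = (m-1)·(!(m-1) + !(m-2)): !0..!3 = 1, 0, 1, 2). Σ_{j=4}^{7} C(7,j)·!(7-j) = C(7,4)·!3 + C(7,5)·!2 + C(7,6)·!1 + C(7,7)·!0 = 35·2 + 21·1 + 7·0 + 1·1 = 92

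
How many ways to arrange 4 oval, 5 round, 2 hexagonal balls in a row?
11! / (4! × 5! × 2!) = 6930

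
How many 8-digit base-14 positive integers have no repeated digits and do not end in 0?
Last digit: 13 nonzero choices. First digit: 12 (nonzero, ≠last). Middle 6: P(12,6) = 665280. Total = 103783680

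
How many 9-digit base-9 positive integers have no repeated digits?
First digit: 8 choices (nonzero). Then descending: 8 × 8 × 7 × 6 × 5 × 4 × 3 × 2 × 1 = 322560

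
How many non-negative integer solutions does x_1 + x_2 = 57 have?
C(57+2-1, 2-1) = C(58, 1) = 58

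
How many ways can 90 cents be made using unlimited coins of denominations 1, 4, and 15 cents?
Coefficient of x^90 in 1/(1-x^1) · 1/(1-x^4) · 1/(1-x^15). Case on j = number of 15-cent coins (j = 0..6); remainder r = 90 - 15j is made from {1,4} in ⌊r/4⌋+1 ways. r = 90, 75, 60, 45, 30, 15, 0 → 23 + 19 + 16 + 12 + 8 + 4 + 1 = 83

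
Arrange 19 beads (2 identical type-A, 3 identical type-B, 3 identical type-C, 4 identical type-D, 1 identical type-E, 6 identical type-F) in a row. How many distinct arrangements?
19! / (2! × 3! × 3! × 4! × 1! × 6!) = 97772875200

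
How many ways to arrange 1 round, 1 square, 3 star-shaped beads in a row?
5! / (1! × 1! × 3!) = 20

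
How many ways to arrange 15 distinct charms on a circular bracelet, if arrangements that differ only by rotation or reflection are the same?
(15-1)!/2 = 87178291200/2 = 43589145600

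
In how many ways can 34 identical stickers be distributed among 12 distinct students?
C(34+12-1, 12-1) = C(45, 11) = 10150595910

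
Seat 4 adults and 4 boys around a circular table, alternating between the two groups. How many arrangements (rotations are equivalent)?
Fix one of the adults: (4-1)! ways for the remaining adults, × 4! ways for the boys = 6 × 24 = 144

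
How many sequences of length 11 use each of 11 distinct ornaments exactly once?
11! = 39916800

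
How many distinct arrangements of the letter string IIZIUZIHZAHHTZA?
15! / (4! × 4! × 2! × 3! × 1! × 1!) = 189189000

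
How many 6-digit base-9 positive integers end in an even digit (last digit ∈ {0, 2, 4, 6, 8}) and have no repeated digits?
Last∈{0,2,4,6,8}. Last=0: 6720. Last nonzero: 4×7×P(7,4) = 23520. Total = 30240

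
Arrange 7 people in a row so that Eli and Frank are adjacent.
Treat as block: (7-1)! × 2! = 720 × 2 = 1440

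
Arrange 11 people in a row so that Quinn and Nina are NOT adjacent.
Total - adjacent = 11! - (11-1)!×2 = 39916800 - 7257600 = 32659200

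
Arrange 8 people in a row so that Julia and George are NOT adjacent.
Total - adjacent = 8! - (8-1)!×2 = 40320 - 10080 = 30240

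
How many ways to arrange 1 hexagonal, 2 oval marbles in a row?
3! / (1! × 2!) = 3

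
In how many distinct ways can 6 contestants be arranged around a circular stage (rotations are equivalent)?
Circular: fix one position, arrange the rest. (6-1)! = 120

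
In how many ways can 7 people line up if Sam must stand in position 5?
Fix one position: (7-1)! = 720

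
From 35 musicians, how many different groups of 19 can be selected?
C(35,19) = 35!/(19!×16!) = 4059928950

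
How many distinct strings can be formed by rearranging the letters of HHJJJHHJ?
8! / (4! × 4!) = 70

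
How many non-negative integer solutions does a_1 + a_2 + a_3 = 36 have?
C(36+3-1, 3-1) = C(38, 2) = 703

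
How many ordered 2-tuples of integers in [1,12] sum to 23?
Coefficient of x^23 in (x + x² + ... + x^12)^2. By inclusion-exclusion on dice exceeding 12: Σ_j (-1)^j C(2,j)·C(23-1-12j, 1) = C(2,0)·C(22,1) - C(2,1)·C(10,1) = 1·22 - 2·10 = 2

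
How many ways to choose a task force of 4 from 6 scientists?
C(6,4) = 6!/(4!×2!) = 15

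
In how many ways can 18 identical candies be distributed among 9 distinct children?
C(18+9-1, 9-1) = C(26, 8) = 1562275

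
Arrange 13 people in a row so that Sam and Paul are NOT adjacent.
Total - adjacent = 13! - (13-1)!×2 = 6227020800 - 958003200 = 5269017600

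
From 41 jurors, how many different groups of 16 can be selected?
C(41,16) = 41!/(16!×25!) = 103077446706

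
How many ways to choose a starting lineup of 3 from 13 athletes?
C(13,3) = 13!/(3!×10!) = 286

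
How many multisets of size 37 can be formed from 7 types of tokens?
C(37+7-1, 7-1) = C(43, 6) = 6096454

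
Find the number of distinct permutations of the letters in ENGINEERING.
11! / (3! × 3! × 2! × 2! × 1!) = 277200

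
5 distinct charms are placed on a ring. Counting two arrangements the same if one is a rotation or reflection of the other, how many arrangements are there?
(5-1)!/2 = 24/2 = 12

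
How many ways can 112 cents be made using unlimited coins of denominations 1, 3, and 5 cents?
Coefficient of x^112 in 1/(1-x^1) · 1/(1-x^3) · 1/(1-x^5). Case on j = number of 5-cent coins (j = 0..22); remainder r = 112 - 5j is made from {1,3} in ⌊r/3⌋+1 ways. r = 112, 107, 102, 97, 92, 87, 82, 77, 72, 67, 62, 57, 52, 47, 42, 37, 32, 27, 22, 17, 12, 7, 2 → 38 + 36 + 35 + 33 + 31 + 30 + 28 + 26 + 25 + 23 + 21 + 20 + 18 + 16 + 15 + 13 + 11 + 10 + 8 + 6 + 5 + 3 + 1 = 452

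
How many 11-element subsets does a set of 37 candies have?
C(37,11) = 37!/(11!×26!) = 854992152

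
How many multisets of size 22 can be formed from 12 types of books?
C(22+12-1, 12-1) = C(33, 11) = 193536720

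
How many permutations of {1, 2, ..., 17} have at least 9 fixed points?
Exactly j fixed points: C(17,j)·!(17-j); sum over j ≥ 9 (derangement numbers via !m = (m-1)·(!(m-1) + !(m-2)): !0..!8 = 1, 0, 1, 2, 9, 44, 265, 1854, 14833). Σ_{j=9}^{17} C(17,j)·!(17-j) = C(17,9)·!8 + C(17,10)·!7 + C(17,11)·!6 + C(17,12)·!5 + C(17,13)·!4 + C(17,14)·!3 + C(17,15)·!2 + C(17,16)·!1 + C(17,17)·!0 = 24310·14833 + 19448·1854 + 12376·265 + 6188·44 + 2380·9 + 680·2 + 136·1 + 17·0 + 1·1 = 400221651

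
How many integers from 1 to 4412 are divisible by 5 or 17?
⌊4412/5⌋ + ⌊4412/17⌋ - ⌊4412/85⌋ = 882 + 259 - 51 = 1090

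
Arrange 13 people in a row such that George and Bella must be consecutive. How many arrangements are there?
Treat the 2 as one block: (13-2+1)! × 2! = 479001600 × 2 = 958003200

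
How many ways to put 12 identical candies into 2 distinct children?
C(12+2-1, 2-1) = C(13, 1) = 13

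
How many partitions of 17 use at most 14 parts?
By conjugation, equals partitions of 17 into parts ≤ 14. Let r_j(i) = number of partitions of i into parts ≤ j, for i = 0..17. r_1(i) = 1 for all i; r_j(i) = r_{j-1}(i) + r_j(i-j). Rows j = 2..14: ≤2: 1 1 2 2 3 3 4 4 5 5 6 6 7 7 8 8 9 9; ≤3: 1 1 2 3 4 5 7 8 10 12 14 16 19 21 24 27 30 33; ≤4: 1 1 2 3 5 6 9 11 15 18 23 27 34 39 47 54 64 72; ≤5: 1 1 2 3 5 7 10 13 18 23 30 37 47 57 70 84 101 119; ≤6: 1 1 2 3 5 7 11 14 20 26 35 44 58 71 90 110 136 163; ≤7: 1 1 2 3 5 7 11 15 21 28 38 49 65 82 105 131 164 201; ≤8: 1 1 2 3 5 7 11 15 22 29 40 52 70 89 116 146 186 230; ≤9: 1 1 2 3 5 7 11 15 22 30 41 54 73 94 123 157 201 252; ≤10: 1 1 2 3 5 7 11 15 22 30 42 55 75 97 128 164 212 267; ≤11: 1 1 2 3 5 7 11 15 22 30 42 56 76 99 131 169 219 278; ≤12: 1 1 2 3 5 7 11 15 22 30 42 56 77 100 133 172 224 285; ≤13: 1 1 2 3 5 7 11 15 22 30 42 56 77 101 134 174 227 290; ≤14: 1 1 2 3 5 7 11 15 22 30 42 56 77 101 135 175 229 293. r_14(17) = 293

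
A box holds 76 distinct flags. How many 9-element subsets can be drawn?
C(76,9) = 76!/(9!×67!) = 142466675900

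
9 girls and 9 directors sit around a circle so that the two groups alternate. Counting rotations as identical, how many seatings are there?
Fix one of the girls: (9-1)! ways for the remaining girls, × 9! ways for the directors = 40320 × 362880 = 14631321600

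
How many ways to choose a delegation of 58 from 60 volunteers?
C(60,58) = 60!/(58!×2!) = 1770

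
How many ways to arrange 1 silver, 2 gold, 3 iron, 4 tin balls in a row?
10! / (1! × 2! × 3! × 4!) = 12600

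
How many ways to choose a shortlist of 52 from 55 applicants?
C(55,52) = 55!/(52!×3!) = 26235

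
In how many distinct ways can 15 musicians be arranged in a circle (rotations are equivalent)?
Circular: fix one position, arrange the rest. (15-1)! = 87178291200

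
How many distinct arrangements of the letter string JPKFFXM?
7! / (1! × 1! × 1! × 1! × 2! × 1!) = 2520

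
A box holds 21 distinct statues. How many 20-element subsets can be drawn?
C(21,20) = 21!/(20!×1!) = 21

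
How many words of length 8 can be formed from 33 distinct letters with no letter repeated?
P(33,8) = 33!/(33-8)! = 559809169920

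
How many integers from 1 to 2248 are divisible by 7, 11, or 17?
⌊2248/7⌋+⌊2248/11⌋+⌊2248/17⌋ - ⌊2248/77⌋-⌊2248/119⌋-⌊2248/187⌋ + ⌊2248/1309⌋ = 321+204+132 - 29-18-12 + 1 = 599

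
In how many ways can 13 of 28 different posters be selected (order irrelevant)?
C(28,13) = 28!/(13!×15!) = 37442160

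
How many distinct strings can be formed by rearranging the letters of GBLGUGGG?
8! / (1! × 1! × 1! × 5!) = 336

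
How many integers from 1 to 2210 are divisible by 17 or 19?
⌊2210/17⌋ + ⌊2210/19⌋ - ⌊2210/323⌋ = 130 + 116 - 6 = 240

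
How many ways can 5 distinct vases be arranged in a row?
5! = 120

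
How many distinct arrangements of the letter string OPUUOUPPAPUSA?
13! / (2! × 4! × 4! × 2! × 1!) = 2702700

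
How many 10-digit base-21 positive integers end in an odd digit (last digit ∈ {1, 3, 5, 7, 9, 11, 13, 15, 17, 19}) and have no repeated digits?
Last∈{1,3,5,7,9,11,13,15,17,19}. Last=0: 0. Last nonzero: 10×19×P(19,8) = 579018585600. Total = 579018585600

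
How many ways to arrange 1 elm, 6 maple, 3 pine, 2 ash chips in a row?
12! / (1! × 6! × 3! × 2!) = 55440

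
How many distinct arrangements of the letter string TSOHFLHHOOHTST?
14! / (3! × 1! × 2! × 3! × 4! × 1!) = 50450400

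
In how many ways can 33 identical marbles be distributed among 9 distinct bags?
C(33+9-1, 9-1) = C(41, 8) = 95548245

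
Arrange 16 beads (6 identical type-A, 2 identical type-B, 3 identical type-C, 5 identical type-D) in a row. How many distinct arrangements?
16! / (6! × 2! × 3! × 5!) = 20180160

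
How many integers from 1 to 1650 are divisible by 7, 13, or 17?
⌊1650/7⌋+⌊1650/13⌋+⌊1650/17⌋ - ⌊1650/91⌋-⌊1650/119⌋-⌊1650/221⌋ + ⌊1650/1547⌋ = 235+126+97 - 18-13-7 + 1 = 421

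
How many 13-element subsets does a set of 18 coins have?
C(18,13) = 18!/(13!×5!) = 8568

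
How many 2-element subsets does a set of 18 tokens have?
C(18,2) = 18!/(2!×16!) = 153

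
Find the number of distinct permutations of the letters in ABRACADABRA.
11! / (5! × 2! × 2! × 1! × 1!) = 83160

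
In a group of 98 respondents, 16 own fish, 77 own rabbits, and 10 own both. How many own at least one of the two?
|A∪B| = |A| + |B| - |A∩B| = 16 + 77 - 10 = 83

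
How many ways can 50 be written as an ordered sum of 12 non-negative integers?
C(50+12-1, 12-1) = C(61, 11) = 418094152866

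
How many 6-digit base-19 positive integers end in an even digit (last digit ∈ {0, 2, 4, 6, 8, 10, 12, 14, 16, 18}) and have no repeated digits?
Last∈{0,2,4,6,8,10,12,14,16,18}. Last=0: 1028160. Last nonzero: 9×17×P(17,4) = 8739360. Total = 9767520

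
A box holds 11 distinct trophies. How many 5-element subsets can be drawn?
C(11,5) = 11!/(5!×6!) = 462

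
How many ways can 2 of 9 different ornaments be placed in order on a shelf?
P(9,2) = 9!/(9-2)! = 72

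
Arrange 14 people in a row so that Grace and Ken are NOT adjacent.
Total - adjacent = 14! - (14-1)!×2 = 87178291200 - 12454041600 = 74724249600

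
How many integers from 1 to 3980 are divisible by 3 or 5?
⌊3980/3⌋ + ⌊3980/5⌋ - ⌊3980/15⌋ = 1326 + 796 - 265 = 1857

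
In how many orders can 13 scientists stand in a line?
13! = 6227020800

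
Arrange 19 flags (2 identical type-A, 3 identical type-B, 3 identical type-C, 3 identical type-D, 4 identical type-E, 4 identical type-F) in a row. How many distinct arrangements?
19! / (2! × 3! × 3! × 3! × 4! × 4!) = 488864376000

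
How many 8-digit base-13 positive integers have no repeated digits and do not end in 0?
Last digit: 12 nonzero choices. First digit: 11 (nonzero, ≠last). Middle 6: P(11,6) = 332640. Total = 43908480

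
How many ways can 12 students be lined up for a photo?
12! = 479001600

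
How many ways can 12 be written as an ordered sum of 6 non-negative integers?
C(12+6-1, 6-1) = C(17, 5) = 6188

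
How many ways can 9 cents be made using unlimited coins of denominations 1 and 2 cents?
Coefficient of x^9 in 1/(1-x^1) · 1/(1-x^2). Use j coins of 2 for j = 0..⌊9/2⌋ = 4, the rest in 1s: 4 + 1 = 5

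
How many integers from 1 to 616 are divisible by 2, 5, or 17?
⌊616/2⌋+⌊616/5⌋+⌊616/17⌋ - ⌊616/10⌋-⌊616/34⌋-⌊616/85⌋ + ⌊616/170⌋ = 308+123+36 - 61-18-7 + 3 = 384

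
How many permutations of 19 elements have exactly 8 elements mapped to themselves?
Choose the 8 fixed points C(19,8) = 75582, derange the rest: !11 = Σ_{j=0}^{11} (-1)^j·11!/j! = 39916800 - 39916800 + 19958400 - 6652800 + 1663200 - 332640 + 55440 - 7920 + 990 - 110 + 11 - 1 = 14684570. Product = 75582 × 14684570 = 1109889169740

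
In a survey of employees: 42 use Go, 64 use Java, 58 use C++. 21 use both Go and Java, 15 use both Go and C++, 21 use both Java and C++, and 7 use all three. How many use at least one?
|A∪B∪C| = 42+64+58-21-15-21+7 = 114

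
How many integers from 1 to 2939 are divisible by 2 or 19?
⌊2939/2⌋ + ⌊2939/19⌋ - ⌊2939/38⌋ = 1469 + 154 - 77 = 1546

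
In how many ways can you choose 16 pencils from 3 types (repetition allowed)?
C(16+3-1, 3-1) = C(18, 2) = 153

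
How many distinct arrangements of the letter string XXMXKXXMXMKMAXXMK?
17! / (1! × 8! × 5! × 3!) = 12252240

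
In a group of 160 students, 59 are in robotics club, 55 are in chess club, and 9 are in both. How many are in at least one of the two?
|A∪B| = |A| + |B| - |A∩B| = 59 + 55 - 9 = 105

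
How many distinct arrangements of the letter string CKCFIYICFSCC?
12! / (1! × 1! × 1! × 2! × 5! × 2!) = 997920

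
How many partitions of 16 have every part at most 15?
Let r_j(i) = number of partitions of i into parts ≤ j, for i = 0..16. r_1(i) = 1 for all i; r_j(i) = r_{j-1}(i) + r_j(i-j). Rows j = 2..15: ≤2: 1 1 2 2 3 3 4 4 5 5 6 6 7 7 8 8 9; ≤3: 1 1 2 3 4 5 7 8 10 12 14 16 19 21 24 27 30; ≤4: 1 1 2 3 5 6 9 11 15 18 23 27 34 39 47 54 64; ≤5: 1 1 2 3 5 7 10 13 18 23 30 37 47 57 70 84 101; ≤6: 1 1 2 3 5 7 11 14 20 26 35 44 58 71 90 110 136; ≤7: 1 1 2 3 5 7 11 15 21 28 38 49 65 82 105 131 164; ≤8: 1 1 2 3 5 7 11 15 22 29 40 52 70 89 116 146 186; ≤9: 1 1 2 3 5 7 11 15 22 30 41 54 73 94 123 157 201; ≤10: 1 1 2 3 5 7 11 15 22 30 42 55 75 97 128 164 212; ≤11: 1 1 2 3 5 7 11 15 22 30 42 56 76 99 131 169 219; ≤12: 1 1 2 3 5 7 11 15 22 30 42 56 77 100 133 172 224; ≤13: 1 1 2 3 5 7 11 15 22 30 42 56 77 101 134 174 227; ≤14: 1 1 2 3 5 7 11 15 22 30 42 56 77 101 135 175 229; ≤15: 1 1 2 3 5 7 11 15 22 30 42 56 77 101 135 176 230. r_15(16) = 230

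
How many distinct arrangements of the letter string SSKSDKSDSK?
10! / (2! × 3! × 5!) = 2520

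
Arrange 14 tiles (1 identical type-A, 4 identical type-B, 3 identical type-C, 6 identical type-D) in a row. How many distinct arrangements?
14! / (1! × 4! × 3! × 6!) = 840840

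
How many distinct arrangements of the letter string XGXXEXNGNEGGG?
13! / (5! × 2! × 2! × 4!) = 540540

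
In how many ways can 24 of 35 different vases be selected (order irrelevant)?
C(35,24) = 35!/(24!×11!) = 417225900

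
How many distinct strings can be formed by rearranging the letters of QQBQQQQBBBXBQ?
13! / (1! × 5! × 7!) = 10296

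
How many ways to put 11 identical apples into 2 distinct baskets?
C(11+2-1, 2-1) = C(12, 1) = 12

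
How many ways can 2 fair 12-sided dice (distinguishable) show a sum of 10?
Coefficient of x^10 in (x + x² + ... + x^12)^2. By inclusion-exclusion on dice exceeding 12: Σ_j (-1)^j C(2,j)·C(10-1-12j, 1) = C(2,0)·C(9,1) = 1·9 = 9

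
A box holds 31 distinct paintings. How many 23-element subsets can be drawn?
C(31,23) = 31!/(23!×8!) = 7888725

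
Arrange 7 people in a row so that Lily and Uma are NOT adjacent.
Total - adjacent = 7! - (7-1)!×2 = 5040 - 1440 = 3600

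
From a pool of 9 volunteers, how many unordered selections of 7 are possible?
C(9,7) = 9!/(7!×2!) = 36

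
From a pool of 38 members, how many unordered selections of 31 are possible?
C(38,31) = 38!/(31!×7!) = 12620256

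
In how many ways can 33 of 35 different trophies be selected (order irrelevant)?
C(35,33) = 35!/(33!×2!) = 595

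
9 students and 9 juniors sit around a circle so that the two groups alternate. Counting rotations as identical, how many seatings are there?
Fix one of the students: (9-1)! ways for the remaining students, × 9! ways for the juniors = 40320 × 362880 = 14631321600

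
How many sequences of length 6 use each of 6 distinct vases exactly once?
6! = 720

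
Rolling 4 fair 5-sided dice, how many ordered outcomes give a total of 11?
Coefficient of x^11 in (x + x² + ... + x^5)^4. By inclusion-exclusion on dice exceeding 5: Σ_j (-1)^j C(4,j)·C(11-1-5j, 3) = C(4,0)·C(10,3) - C(4,1)·C(5,3) = 1·120 - 4·10 = 80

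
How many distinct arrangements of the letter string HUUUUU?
6! / (5! × 1!) = 6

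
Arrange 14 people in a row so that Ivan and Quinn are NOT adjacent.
Total - adjacent = 14! - (14-1)!×2 = 87178291200 - 12454041600 = 74724249600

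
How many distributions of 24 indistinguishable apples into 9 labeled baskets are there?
C(24+9-1, 9-1) = C(32, 8) = 10518300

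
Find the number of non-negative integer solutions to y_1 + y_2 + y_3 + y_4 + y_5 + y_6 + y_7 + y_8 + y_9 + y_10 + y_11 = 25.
C(25+11-1, 11-1) = C(35, 10) = 183579396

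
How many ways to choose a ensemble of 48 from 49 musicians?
C(49,48) = 49!/(48!×1!) = 49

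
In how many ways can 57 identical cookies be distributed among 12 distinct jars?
C(57+12-1, 12-1) = C(68, 11) = 1533058025824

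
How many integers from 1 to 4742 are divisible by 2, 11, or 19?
⌊4742/2⌋+⌊4742/11⌋+⌊4742/19⌋ - ⌊4742/22⌋-⌊4742/38⌋-⌊4742/209⌋ + ⌊4742/418⌋ = 2371+431+249 - 215-124-22 + 11 = 2701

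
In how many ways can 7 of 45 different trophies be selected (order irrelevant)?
C(45,7) = 45!/(7!×38!) = 45379620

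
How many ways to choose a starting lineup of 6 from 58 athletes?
C(58,6) = 58!/(6!×52!) = 40475358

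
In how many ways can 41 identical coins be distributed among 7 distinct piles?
C(41+7-1, 7-1) = C(47, 6) = 10737573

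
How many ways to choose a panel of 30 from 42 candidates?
C(42,30) = 42!/(30!×12!) = 11058116888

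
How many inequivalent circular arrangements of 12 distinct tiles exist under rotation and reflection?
(12-1)!/2 = 39916800/2 = 19958400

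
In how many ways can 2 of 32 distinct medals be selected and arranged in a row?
P(32,2) = 32!/(32-2)! = 992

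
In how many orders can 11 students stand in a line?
11! = 39916800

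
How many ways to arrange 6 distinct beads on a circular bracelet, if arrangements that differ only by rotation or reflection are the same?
(6-1)!/2 = 120/2 = 60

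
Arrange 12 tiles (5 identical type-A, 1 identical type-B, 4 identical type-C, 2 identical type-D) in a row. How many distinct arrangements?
12! / (5! × 1! × 4! × 2!) = 83160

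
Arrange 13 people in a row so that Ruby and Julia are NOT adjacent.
Total - adjacent = 13! - (13-1)!×2 = 6227020800 - 958003200 = 5269017600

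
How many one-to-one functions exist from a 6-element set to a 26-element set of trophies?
P(26,6) = 26!/(26-6)! = 165765600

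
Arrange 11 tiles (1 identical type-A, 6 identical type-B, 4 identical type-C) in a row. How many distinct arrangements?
11! / (1! × 6! × 4!) = 2310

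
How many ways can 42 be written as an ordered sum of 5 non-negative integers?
C(42+5-1, 5-1) = C(46, 4) = 163185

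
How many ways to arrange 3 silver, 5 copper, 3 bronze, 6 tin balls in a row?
17! / (3! × 5! × 3! × 6!) = 114354240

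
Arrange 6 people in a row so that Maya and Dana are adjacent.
Treat as block: (6-1)! × 2! = 120 × 2 = 240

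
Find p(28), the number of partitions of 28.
Pentagonal recurrence p(n) = p(n-1) + p(n-2) - p(n-5) - p(n-7) + p(n-12) + p(n-15) - ... gives p(0..27) = 1, 1, 2, 3, 5, 7, 11, 15, 22, 30, 42, 56, 77, 101, 135, 176, 231, 297, 385, 490, 627, 792, 1002, 1255, 1575, 1958, 2436, 3010. p(28) = p(27) + p(26) - p(23) - p(21) + p(16) + p(13) - p(6) - p(2) = 3010 + 2436 - 1255 - 792 + 231 + 101 - 11 - 2 = 3718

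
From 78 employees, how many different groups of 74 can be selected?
C(78,74) = 78!/(74!×4!) = 1426425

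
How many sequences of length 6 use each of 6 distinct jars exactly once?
6! = 720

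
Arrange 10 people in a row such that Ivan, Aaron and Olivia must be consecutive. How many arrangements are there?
Treat the 3 as one block: (10-3+1)! × 3! = 40320 × 6 = 241920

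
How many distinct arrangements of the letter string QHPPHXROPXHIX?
13! / (1! × 3! × 1! × 1! × 3! × 1! × 3!) = 28828800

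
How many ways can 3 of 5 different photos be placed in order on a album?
P(5,3) = 5!/(5-3)! = 60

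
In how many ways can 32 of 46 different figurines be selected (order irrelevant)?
C(46,32) = 46!/(32!×14!) = 239877544005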